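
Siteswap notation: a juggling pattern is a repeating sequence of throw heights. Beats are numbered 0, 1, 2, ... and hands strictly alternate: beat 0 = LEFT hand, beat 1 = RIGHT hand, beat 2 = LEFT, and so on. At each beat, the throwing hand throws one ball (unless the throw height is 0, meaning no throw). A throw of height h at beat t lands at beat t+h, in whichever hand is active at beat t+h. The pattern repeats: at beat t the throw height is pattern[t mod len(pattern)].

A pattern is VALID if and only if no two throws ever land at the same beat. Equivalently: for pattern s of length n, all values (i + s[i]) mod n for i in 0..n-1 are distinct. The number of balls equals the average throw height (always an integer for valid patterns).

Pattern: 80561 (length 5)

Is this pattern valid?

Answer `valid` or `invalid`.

i=0: (i + s[i]) mod n = (0 + 8) mod 5 = 3
i=1: (i + s[i]) mod n = (1 + 0) mod 5 = 1
i=2: (i + s[i]) mod n = (2 + 5) mod 5 = 2
i=3: (i + s[i]) mod n = (3 + 6) mod 5 = 4
i=4: (i + s[i]) mod n = (4 + 1) mod 5 = 0
Residues: [3, 1, 2, 4, 0], distinct: True

Answer: valid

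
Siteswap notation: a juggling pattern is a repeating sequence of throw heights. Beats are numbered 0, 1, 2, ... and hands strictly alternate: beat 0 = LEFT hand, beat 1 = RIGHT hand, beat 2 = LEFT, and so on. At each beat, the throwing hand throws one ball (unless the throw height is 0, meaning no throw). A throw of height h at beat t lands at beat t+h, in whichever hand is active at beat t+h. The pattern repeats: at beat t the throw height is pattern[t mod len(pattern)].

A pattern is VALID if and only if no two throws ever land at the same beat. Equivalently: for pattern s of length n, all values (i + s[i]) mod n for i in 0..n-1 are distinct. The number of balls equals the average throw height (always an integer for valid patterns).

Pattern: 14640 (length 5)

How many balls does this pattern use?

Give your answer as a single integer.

Pattern = [1, 4, 6, 4, 0], length n = 5
  position 0: throw height = 1, running sum = 1
  position 1: throw height = 4, running sum = 5
  position 2: throw height = 6, running sum = 11
  position 3: throw height = 4, running sum = 15
  position 4: throw height = 0, running sum = 15
Total sum = 15; balls = sum / n = 15 / 5 = 3

Answer: 3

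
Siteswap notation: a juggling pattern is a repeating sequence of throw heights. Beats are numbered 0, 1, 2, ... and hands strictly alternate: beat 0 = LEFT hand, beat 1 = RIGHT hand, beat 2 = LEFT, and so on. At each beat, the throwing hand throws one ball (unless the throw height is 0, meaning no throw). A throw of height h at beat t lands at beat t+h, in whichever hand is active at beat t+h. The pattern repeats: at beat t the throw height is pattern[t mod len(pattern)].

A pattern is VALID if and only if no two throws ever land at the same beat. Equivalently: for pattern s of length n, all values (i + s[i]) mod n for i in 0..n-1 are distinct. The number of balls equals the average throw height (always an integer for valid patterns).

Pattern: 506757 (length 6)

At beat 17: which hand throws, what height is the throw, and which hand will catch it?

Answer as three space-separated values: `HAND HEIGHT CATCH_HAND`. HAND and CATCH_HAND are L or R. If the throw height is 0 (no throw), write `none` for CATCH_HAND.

Beat 17: 17 mod 2 = 1, so hand = R
Throw height = pattern[17 mod 6] = pattern[5] = 7
Lands at beat 17+7=24, 24 mod 2 = 0, so catch hand = L

Answer: R 7 L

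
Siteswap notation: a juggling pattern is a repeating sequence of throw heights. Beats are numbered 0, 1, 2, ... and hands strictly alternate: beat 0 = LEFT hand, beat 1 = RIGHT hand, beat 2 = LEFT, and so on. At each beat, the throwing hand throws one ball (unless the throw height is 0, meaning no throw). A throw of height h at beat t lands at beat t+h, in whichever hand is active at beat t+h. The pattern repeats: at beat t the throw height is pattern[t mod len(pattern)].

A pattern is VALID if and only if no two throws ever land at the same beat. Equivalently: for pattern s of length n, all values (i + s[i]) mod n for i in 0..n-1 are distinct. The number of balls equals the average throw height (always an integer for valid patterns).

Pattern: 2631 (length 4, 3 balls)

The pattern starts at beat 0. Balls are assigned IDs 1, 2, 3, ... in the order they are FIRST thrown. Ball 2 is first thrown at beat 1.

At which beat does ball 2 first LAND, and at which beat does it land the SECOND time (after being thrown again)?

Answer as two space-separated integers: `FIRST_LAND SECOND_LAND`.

Beat 0 (L): throw ball1 h=2 -> lands@2:L; in-air after throw: [b1@2:L]
Beat 1 (R): throw ball2 h=6 -> lands@7:R; in-air after throw: [b1@2:L b2@7:R]
Beat 2 (L): throw ball1 h=3 -> lands@5:R; in-air after throw: [b1@5:R b2@7:R]
Beat 3 (R): throw ball3 h=1 -> lands@4:L; in-air after throw: [b3@4:L b1@5:R b2@7:R]
Beat 4 (L): throw ball3 h=2 -> lands@6:L; in-air after throw: [b1@5:R b3@6:L b2@7:R]
Beat 5 (R): throw ball1 h=6 -> lands@11:R; in-air after throw: [b3@6:L b2@7:R b1@11:R]
Beat 6 (L): throw ball3 h=3 -> lands@9:R; in-air after throw: [b2@7:R b3@9:R b1@11:R]
Beat 7 (R): throw ball2 h=1 -> lands@8:L; in-air after throw: [b2@8:L b3@9:R b1@11:R]
Beat 8 (L): throw ball2 h=2 -> lands@10:L; in-air after throw: [b3@9:R b2@10:L b1@11:R]
Ball 2: thrown@1 h=6 -> first land @7; rethrown@7 h=1 -> second land @8

Answer: 7 8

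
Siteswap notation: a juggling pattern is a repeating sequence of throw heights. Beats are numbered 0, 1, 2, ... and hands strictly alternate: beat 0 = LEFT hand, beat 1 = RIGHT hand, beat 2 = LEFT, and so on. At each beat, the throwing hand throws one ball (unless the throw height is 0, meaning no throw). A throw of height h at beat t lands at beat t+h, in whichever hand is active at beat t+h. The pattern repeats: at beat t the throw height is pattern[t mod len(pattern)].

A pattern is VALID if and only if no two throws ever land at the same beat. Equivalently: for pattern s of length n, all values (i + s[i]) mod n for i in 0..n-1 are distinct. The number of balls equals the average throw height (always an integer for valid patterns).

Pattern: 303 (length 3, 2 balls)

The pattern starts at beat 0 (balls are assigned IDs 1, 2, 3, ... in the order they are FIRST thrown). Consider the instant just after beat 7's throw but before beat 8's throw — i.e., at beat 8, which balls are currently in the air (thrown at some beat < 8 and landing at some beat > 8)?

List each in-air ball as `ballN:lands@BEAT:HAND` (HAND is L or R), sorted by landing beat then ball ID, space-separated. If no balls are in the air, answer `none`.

Answer: ball1:lands@9:R

Derivation:
Beat 0 (L): throw ball1 h=3 -> lands@3:R; in-air after throw: [b1@3:R]
Beat 2 (L): throw ball2 h=3 -> lands@5:R; in-air after throw: [b1@3:R b2@5:R]
Beat 3 (R): throw ball1 h=3 -> lands@6:L; in-air after throw: [b2@5:R b1@6:L]
Beat 5 (R): throw ball2 h=3 -> lands@8:L; in-air after throw: [b1@6:L b2@8:L]
Beat 6 (L): throw ball1 h=3 -> lands@9:R; in-air after throw: [b2@8:L b1@9:R]
Beat 8 (L): throw ball2 h=3 -> lands@11:R; in-air after throw: [b1@9:R b2@11:R]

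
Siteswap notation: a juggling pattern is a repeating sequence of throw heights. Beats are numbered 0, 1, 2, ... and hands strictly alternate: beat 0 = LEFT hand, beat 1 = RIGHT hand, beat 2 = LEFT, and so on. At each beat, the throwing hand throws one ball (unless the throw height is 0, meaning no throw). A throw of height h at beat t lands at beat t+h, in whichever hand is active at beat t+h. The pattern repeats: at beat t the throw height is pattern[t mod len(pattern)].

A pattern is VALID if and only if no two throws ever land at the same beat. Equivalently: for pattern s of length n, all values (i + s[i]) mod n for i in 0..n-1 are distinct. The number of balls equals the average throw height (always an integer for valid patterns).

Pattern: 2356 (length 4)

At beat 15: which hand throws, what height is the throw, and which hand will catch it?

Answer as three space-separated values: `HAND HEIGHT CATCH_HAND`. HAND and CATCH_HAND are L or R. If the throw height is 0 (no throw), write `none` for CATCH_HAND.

Answer: R 6 R

Derivation:
Beat 15: 15 mod 2 = 1, so hand = R
Throw height = pattern[15 mod 4] = pattern[3] = 6
Lands at beat 15+6=21, 21 mod 2 = 1, so catch hand = R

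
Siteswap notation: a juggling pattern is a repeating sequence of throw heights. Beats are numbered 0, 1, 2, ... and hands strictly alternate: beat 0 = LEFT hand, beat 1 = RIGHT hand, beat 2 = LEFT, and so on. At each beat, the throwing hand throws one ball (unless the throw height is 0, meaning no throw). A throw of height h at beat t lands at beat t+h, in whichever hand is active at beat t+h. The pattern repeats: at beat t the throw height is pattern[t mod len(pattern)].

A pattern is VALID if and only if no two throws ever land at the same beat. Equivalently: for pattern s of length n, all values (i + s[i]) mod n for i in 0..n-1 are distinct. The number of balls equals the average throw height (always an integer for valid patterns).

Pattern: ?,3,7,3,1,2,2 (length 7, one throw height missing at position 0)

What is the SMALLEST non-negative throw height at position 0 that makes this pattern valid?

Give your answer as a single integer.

i=0: s[i]=? (unknown)
i=1: (1 + 3) mod 7 = 4
i=2: (2 + 7) mod 7 = 2
i=3: (3 + 3) mod 7 = 6
i=4: (4 + 1) mod 7 = 5
i=5: (5 + 2) mod 7 = 0
i=6: (6 + 2) mod 7 = 1
Known residues: [0, 1, 2, 4, 5, 6]; need a permutation of 0..6, so missing residue r = 3
Need (0 + s) mod 7 = 3; smallest s = (3 - 0) mod 7 = 3

Answer: 3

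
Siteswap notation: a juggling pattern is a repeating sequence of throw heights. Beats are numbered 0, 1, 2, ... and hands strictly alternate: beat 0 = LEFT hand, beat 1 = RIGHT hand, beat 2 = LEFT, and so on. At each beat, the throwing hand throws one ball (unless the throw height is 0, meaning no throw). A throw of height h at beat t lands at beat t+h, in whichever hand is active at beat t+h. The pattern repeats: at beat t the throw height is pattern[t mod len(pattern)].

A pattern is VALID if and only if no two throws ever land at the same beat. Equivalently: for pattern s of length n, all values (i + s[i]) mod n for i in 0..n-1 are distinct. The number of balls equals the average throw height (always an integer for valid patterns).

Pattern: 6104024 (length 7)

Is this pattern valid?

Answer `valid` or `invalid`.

Answer: invalid

Derivation:
i=0: (i + s[i]) mod n = (0 + 6) mod 7 = 6
i=1: (i + s[i]) mod n = (1 + 1) mod 7 = 2
i=2: (i + s[i]) mod n = (2 + 0) mod 7 = 2
i=3: (i + s[i]) mod n = (3 + 4) mod 7 = 0
i=4: (i + s[i]) mod n = (4 + 0) mod 7 = 4
i=5: (i + s[i]) mod n = (5 + 2) mod 7 = 0
i=6: (i + s[i]) mod n = (6 + 4) mod 7 = 3
Residues: [6, 2, 2, 0, 4, 0, 3], distinct: False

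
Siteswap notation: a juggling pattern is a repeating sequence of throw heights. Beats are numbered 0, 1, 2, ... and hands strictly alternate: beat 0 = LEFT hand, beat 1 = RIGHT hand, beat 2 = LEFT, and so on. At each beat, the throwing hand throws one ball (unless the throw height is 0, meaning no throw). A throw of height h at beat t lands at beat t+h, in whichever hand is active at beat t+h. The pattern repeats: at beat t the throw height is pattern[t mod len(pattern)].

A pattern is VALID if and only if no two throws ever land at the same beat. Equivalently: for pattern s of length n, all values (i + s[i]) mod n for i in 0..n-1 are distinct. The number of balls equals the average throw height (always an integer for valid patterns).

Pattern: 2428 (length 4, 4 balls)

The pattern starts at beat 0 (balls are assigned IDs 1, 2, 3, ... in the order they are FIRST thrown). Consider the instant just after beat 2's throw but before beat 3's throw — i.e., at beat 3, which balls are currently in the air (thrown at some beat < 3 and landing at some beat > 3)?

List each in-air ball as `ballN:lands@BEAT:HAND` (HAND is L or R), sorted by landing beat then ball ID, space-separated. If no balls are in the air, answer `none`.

Answer: ball1:lands@4:L ball2:lands@5:R

Derivation:
Beat 0 (L): throw ball1 h=2 -> lands@2:L; in-air after throw: [b1@2:L]
Beat 1 (R): throw ball2 h=4 -> lands@5:R; in-air after throw: [b1@2:L b2@5:R]
Beat 2 (L): throw ball1 h=2 -> lands@4:L; in-air after throw: [b1@4:L b2@5:R]
Beat 3 (R): throw ball3 h=8 -> lands@11:R; in-air after throw: [b1@4:L b2@5:R b3@11:R]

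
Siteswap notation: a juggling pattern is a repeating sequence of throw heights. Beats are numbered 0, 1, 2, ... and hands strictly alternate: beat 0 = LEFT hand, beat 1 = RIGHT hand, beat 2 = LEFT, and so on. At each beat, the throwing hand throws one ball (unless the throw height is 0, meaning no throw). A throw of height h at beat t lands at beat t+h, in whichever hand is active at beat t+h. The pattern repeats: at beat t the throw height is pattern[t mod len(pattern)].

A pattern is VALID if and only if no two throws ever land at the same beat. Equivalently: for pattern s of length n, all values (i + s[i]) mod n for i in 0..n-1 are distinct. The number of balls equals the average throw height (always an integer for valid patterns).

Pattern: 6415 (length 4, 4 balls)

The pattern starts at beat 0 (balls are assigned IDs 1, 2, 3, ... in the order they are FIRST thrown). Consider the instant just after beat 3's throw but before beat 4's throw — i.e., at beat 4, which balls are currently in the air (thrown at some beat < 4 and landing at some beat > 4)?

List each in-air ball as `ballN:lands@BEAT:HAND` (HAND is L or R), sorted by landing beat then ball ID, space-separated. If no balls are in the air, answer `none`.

Beat 0 (L): throw ball1 h=6 -> lands@6:L; in-air after throw: [b1@6:L]
Beat 1 (R): throw ball2 h=4 -> lands@5:R; in-air after throw: [b2@5:R b1@6:L]
Beat 2 (L): throw ball3 h=1 -> lands@3:R; in-air after throw: [b3@3:R b2@5:R b1@6:L]
Beat 3 (R): throw ball3 h=5 -> lands@8:L; in-air after throw: [b2@5:R b1@6:L b3@8:L]
Beat 4 (L): throw ball4 h=6 -> lands@10:L; in-air after throw: [b2@5:R b1@6:L b3@8:L b4@10:L]

Answer: ball2:lands@5:R ball1:lands@6:L ball3:lands@8:L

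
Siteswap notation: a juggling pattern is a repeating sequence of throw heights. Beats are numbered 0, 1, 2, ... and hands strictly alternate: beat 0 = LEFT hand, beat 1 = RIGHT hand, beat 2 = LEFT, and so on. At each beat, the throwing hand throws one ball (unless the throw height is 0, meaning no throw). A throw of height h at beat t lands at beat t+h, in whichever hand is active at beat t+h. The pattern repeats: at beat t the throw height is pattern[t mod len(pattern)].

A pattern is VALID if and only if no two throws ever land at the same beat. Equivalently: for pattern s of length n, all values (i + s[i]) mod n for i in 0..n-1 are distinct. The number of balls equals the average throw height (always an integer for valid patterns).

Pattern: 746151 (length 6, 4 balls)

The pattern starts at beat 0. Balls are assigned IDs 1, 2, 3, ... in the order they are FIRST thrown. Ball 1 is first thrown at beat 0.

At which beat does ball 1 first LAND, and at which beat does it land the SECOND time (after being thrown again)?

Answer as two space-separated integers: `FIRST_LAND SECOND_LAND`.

Answer: 7 11

Derivation:
Beat 0 (L): throw ball1 h=7 -> lands@7:R; in-air after throw: [b1@7:R]
Beat 1 (R): throw ball2 h=4 -> lands@5:R; in-air after throw: [b2@5:R b1@7:R]
Beat 2 (L): throw ball3 h=6 -> lands@8:L; in-air after throw: [b2@5:R b1@7:R b3@8:L]
Beat 3 (R): throw ball4 h=1 -> lands@4:L; in-air after throw: [b4@4:L b2@5:R b1@7:R b3@8:L]
Beat 4 (L): throw ball4 h=5 -> lands@9:R; in-air after throw: [b2@5:R b1@7:R b3@8:L b4@9:R]
Beat 5 (R): throw ball2 h=1 -> lands@6:L; in-air after throw: [b2@6:L b1@7:R b3@8:L b4@9:R]
Beat 6 (L): throw ball2 h=7 -> lands@13:R; in-air after throw: [b1@7:R b3@8:L b4@9:R b2@13:R]
Beat 7 (R): throw ball1 h=4 -> lands@11:R; in-air after throw: [b3@8:L b4@9:R b1@11:R b2@13:R]
Beat 8 (L): throw ball3 h=6 -> lands@14:L; in-air after throw: [b4@9:R b1@11:R b2@13:R b3@14:L]
Beat 9 (R): throw ball4 h=1 -> lands@10:L; in-air after throw: [b4@10:L b1@11:R b2@13:R b3@14:L]
Beat 10 (L): throw ball4 h=5 -> lands@15:R; in-air after throw: [b1@11:R b2@13:R b3@14:L b4@15:R]
Beat 11 (R): throw ball1 h=1 -> lands@12:L; in-air after throw: [b1@12:L b2@13:R b3@14:L b4@15:R]
Ball 1: thrown@0 h=7 -> first land @7; rethrown@7 h=4 -> second land @11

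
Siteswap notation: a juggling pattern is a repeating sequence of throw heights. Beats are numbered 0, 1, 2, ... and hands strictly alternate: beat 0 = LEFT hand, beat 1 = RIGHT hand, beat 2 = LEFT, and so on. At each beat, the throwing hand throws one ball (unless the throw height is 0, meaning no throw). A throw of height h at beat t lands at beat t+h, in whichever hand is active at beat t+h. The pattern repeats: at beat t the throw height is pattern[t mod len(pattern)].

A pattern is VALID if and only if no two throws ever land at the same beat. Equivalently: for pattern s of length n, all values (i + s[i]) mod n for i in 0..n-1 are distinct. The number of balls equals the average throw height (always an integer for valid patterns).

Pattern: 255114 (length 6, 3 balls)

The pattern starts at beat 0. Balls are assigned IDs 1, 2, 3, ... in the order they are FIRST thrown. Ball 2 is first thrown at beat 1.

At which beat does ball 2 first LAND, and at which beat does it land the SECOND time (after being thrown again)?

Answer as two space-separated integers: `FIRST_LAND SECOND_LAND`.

Beat 0 (L): throw ball1 h=2 -> lands@2:L; in-air after throw: [b1@2:L]
Beat 1 (R): throw ball2 h=5 -> lands@6:L; in-air after throw: [b1@2:L b2@6:L]
Beat 2 (L): throw ball1 h=5 -> lands@7:R; in-air after throw: [b2@6:L b1@7:R]
Beat 3 (R): throw ball3 h=1 -> lands@4:L; in-air after throw: [b3@4:L b2@6:L b1@7:R]
Beat 4 (L): throw ball3 h=1 -> lands@5:R; in-air after throw: [b3@5:R b2@6:L b1@7:R]
Beat 5 (R): throw ball3 h=4 -> lands@9:R; in-air after throw: [b2@6:L b1@7:R b3@9:R]
Beat 6 (L): throw ball2 h=2 -> lands@8:L; in-air after throw: [b1@7:R b2@8:L b3@9:R]
Beat 7 (R): throw ball1 h=5 -> lands@12:L; in-air after throw: [b2@8:L b3@9:R b1@12:L]
Beat 8 (L): throw ball2 h=5 -> lands@13:R; in-air after throw: [b3@9:R b1@12:L b2@13:R]
Ball 2: thrown@1 h=5 -> first land @6; rethrown@6 h=2 -> second land @8

Answer: 6 8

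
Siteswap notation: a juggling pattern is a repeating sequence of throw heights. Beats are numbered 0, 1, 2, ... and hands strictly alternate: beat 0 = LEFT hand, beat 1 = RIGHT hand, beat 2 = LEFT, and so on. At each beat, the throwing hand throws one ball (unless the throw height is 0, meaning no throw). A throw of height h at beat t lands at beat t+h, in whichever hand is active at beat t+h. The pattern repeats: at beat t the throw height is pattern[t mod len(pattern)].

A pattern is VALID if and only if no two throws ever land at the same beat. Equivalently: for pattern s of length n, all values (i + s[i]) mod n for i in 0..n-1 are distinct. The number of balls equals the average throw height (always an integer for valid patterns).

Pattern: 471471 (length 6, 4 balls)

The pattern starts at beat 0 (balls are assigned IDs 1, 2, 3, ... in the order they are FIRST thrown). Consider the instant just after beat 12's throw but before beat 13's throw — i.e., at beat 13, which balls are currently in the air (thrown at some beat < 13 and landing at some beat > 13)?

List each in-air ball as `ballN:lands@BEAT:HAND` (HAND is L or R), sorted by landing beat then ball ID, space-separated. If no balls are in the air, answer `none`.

Answer: ball3:lands@14:L ball1:lands@16:L ball4:lands@17:R

Derivation:
Beat 0 (L): throw ball1 h=4 -> lands@4:L; in-air after throw: [b1@4:L]
Beat 1 (R): throw ball2 h=7 -> lands@8:L; in-air after throw: [b1@4:L b2@8:L]
Beat 2 (L): throw ball3 h=1 -> lands@3:R; in-air after throw: [b3@3:R b1@4:L b2@8:L]
Beat 3 (R): throw ball3 h=4 -> lands@7:R; in-air after throw: [b1@4:L b3@7:R b2@8:L]
Beat 4 (L): throw ball1 h=7 -> lands@11:R; in-air after throw: [b3@7:R b2@8:L b1@11:R]
Beat 5 (R): throw ball4 h=1 -> lands@6:L; in-air after throw: [b4@6:L b3@7:R b2@8:L b1@11:R]
Beat 6 (L): throw ball4 h=4 -> lands@10:L; in-air after throw: [b3@7:R b2@8:L b4@10:L b1@11:R]
Beat 7 (R): throw ball3 h=7 -> lands@14:L; in-air after throw: [b2@8:L b4@10:L b1@11:R b3@14:L]
Beat 8 (L): throw ball2 h=1 -> lands@9:R; in-air after throw: [b2@9:R b4@10:L b1@11:R b3@14:L]
Beat 9 (R): throw ball2 h=4 -> lands@13:R; in-air after throw: [b4@10:L b1@11:R b2@13:R b3@14:L]
Beat 10 (L): throw ball4 h=7 -> lands@17:R; in-air after throw: [b1@11:R b2@13:R b3@14:L b4@17:R]
Beat 11 (R): throw ball1 h=1 -> lands@12:L; in-air after throw: [b1@12:L b2@13:R b3@14:L b4@17:R]
Beat 12 (L): throw ball1 h=4 -> lands@16:L; in-air after throw: [b2@13:R b3@14:L b1@16:L b4@17:R]
Beat 13 (R): throw ball2 h=7 -> lands@20:L; in-air after throw: [b3@14:L b1@16:L b4@17:R b2@20:L]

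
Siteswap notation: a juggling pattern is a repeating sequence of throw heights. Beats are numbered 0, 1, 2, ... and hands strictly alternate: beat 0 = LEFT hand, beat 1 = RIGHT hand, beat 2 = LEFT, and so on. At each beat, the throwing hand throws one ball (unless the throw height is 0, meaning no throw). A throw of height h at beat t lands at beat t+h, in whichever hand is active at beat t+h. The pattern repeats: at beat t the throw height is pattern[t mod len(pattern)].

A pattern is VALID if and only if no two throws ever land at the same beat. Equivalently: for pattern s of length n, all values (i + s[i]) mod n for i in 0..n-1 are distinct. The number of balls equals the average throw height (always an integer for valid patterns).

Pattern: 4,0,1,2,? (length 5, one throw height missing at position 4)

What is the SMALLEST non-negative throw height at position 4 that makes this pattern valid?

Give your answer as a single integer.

Answer: 3

Derivation:
i=0: (0 + 4) mod 5 = 4
i=1: (1 + 0) mod 5 = 1
i=2: (2 + 1) mod 5 = 3
i=3: (3 + 2) mod 5 = 0
i=4: s[i]=? (unknown)
Known residues: [0, 1, 3, 4]; need a permutation of 0..4, so missing residue r = 2
Need (4 + s) mod 5 = 2; smallest s = (2 - 4) mod 5 = 3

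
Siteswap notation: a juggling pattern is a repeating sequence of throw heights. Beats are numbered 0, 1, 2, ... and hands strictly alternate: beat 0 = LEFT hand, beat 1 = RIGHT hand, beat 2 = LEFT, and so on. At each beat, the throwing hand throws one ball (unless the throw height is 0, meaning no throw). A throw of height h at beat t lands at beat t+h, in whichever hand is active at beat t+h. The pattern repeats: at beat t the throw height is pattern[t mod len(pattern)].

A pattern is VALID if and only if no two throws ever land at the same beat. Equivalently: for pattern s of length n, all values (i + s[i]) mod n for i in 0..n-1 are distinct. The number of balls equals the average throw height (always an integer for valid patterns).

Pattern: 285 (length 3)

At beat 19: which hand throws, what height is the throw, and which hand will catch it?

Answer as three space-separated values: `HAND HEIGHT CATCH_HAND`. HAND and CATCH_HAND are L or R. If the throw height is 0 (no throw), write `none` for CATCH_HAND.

Answer: R 8 R

Derivation:
Beat 19: 19 mod 2 = 1, so hand = R
Throw height = pattern[19 mod 3] = pattern[1] = 8
Lands at beat 19+8=27, 27 mod 2 = 1, so catch hand = R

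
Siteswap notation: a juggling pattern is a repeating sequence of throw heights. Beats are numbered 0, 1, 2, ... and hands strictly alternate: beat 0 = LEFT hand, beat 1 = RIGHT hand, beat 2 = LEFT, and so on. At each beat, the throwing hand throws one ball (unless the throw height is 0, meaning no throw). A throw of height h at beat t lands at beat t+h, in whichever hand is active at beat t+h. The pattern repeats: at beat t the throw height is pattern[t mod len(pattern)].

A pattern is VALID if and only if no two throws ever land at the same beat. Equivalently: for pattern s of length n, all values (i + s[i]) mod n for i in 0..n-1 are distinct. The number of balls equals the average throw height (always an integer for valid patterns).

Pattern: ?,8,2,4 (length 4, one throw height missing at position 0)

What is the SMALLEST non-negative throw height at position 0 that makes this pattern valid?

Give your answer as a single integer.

i=0: s[i]=? (unknown)
i=1: (1 + 8) mod 4 = 1
i=2: (2 + 2) mod 4 = 0
i=3: (3 + 4) mod 4 = 3
Known residues: [0, 1, 3]; need a permutation of 0..3, so missing residue r = 2
Need (0 + s) mod 4 = 2; smallest s = (2 - 0) mod 4 = 2

Answer: 2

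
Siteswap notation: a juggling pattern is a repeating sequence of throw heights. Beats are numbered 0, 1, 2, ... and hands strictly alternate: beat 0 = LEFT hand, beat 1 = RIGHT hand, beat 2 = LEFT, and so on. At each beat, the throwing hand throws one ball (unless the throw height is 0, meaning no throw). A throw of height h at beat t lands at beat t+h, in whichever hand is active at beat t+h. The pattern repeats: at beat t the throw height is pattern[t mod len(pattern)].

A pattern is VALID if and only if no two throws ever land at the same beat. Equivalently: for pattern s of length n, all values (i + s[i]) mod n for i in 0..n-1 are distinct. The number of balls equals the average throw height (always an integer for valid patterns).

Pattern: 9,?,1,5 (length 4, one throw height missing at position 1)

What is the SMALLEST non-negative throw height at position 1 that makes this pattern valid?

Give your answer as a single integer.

Answer: 1

Derivation:
i=0: (0 + 9) mod 4 = 1
i=1: s[i]=? (unknown)
i=2: (2 + 1) mod 4 = 3
i=3: (3 + 5) mod 4 = 0
Known residues: [0, 1, 3]; need a permutation of 0..3, so missing residue r = 2
Need (1 + s) mod 4 = 2; smallest s = (2 - 1) mod 4 = 1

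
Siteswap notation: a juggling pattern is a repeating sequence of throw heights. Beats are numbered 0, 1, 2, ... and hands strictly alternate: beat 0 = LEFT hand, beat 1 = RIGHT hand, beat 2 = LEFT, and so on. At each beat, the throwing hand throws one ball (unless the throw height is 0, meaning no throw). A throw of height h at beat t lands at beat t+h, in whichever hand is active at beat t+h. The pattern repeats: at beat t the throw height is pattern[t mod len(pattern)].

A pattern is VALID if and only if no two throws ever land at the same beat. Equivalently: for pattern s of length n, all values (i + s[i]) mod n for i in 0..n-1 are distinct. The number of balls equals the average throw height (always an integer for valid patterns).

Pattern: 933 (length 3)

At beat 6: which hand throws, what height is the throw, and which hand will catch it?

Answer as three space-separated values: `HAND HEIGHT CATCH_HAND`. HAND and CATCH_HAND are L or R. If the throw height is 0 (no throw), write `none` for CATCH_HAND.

Beat 6: 6 mod 2 = 0, so hand = L
Throw height = pattern[6 mod 3] = pattern[0] = 9
Lands at beat 6+9=15, 15 mod 2 = 1, so catch hand = R

Answer: L 9 R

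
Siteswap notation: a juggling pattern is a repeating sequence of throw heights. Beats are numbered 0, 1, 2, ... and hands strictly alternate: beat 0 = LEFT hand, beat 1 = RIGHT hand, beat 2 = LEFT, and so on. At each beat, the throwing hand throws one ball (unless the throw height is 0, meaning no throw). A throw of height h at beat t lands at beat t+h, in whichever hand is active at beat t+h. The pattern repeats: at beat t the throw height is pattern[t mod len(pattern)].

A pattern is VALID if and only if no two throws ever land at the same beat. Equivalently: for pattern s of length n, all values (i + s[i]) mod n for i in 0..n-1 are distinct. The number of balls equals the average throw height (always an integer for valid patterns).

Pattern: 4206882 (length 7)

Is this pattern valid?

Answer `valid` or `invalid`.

i=0: (i + s[i]) mod n = (0 + 4) mod 7 = 4
i=1: (i + s[i]) mod n = (1 + 2) mod 7 = 3
i=2: (i + s[i]) mod n = (2 + 0) mod 7 = 2
i=3: (i + s[i]) mod n = (3 + 6) mod 7 = 2
i=4: (i + s[i]) mod n = (4 + 8) mod 7 = 5
i=5: (i + s[i]) mod n = (5 + 8) mod 7 = 6
i=6: (i + s[i]) mod n = (6 + 2) mod 7 = 1
Residues: [4, 3, 2, 2, 5, 6, 1], distinct: False

Answer: invalid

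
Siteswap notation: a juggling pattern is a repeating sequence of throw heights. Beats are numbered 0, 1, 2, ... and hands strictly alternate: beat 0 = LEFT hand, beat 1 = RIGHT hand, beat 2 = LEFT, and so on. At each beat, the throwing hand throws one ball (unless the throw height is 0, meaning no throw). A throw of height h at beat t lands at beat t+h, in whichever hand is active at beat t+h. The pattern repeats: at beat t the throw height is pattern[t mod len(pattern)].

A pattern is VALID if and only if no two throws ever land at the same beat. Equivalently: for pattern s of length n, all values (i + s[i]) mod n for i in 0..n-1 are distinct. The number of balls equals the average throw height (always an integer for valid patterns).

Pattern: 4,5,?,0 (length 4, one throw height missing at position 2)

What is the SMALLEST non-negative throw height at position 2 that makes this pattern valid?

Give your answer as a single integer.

i=0: (0 + 4) mod 4 = 0
i=1: (1 + 5) mod 4 = 2
i=2: s[i]=? (unknown)
i=3: (3 + 0) mod 4 = 3
Known residues: [0, 2, 3]; need a permutation of 0..3, so missing residue r = 1
Need (2 + s) mod 4 = 1; smallest s = (1 - 2) mod 4 = 3

Answer: 3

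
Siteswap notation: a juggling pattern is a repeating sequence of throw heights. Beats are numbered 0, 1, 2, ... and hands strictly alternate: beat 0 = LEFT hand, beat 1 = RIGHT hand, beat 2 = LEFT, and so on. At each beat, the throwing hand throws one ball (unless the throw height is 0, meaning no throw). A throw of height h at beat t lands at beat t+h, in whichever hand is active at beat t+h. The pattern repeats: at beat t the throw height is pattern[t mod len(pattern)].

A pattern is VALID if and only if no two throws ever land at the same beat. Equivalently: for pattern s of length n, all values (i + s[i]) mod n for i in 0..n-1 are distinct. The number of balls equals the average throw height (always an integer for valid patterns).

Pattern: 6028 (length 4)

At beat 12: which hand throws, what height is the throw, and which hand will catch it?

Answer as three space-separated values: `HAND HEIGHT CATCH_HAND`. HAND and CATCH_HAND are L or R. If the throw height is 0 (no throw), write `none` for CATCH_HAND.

Beat 12: 12 mod 2 = 0, so hand = L
Throw height = pattern[12 mod 4] = pattern[0] = 6
Lands at beat 12+6=18, 18 mod 2 = 0, so catch hand = L

Answer: L 6 L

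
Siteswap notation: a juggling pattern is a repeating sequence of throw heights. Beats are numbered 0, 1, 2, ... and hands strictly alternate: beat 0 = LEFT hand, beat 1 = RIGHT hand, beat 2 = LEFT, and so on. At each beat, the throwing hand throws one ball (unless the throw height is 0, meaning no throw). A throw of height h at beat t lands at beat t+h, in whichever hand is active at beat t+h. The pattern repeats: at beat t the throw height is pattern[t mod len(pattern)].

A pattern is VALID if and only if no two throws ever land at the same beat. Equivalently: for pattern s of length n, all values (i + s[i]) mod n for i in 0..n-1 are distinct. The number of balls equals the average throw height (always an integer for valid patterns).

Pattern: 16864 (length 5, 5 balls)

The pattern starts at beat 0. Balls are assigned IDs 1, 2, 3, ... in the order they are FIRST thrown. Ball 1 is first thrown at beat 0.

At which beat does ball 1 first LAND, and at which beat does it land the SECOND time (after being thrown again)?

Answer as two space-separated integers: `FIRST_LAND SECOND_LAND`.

Beat 0 (L): throw ball1 h=1 -> lands@1:R; in-air after throw: [b1@1:R]
Beat 1 (R): throw ball1 h=6 -> lands@7:R; in-air after throw: [b1@7:R]
Beat 2 (L): throw ball2 h=8 -> lands@10:L; in-air after throw: [b1@7:R b2@10:L]
Beat 3 (R): throw ball3 h=6 -> lands@9:R; in-air after throw: [b1@7:R b3@9:R b2@10:L]
Beat 4 (L): throw ball4 h=4 -> lands@8:L; in-air after throw: [b1@7:R b4@8:L b3@9:R b2@10:L]
Beat 5 (R): throw ball5 h=1 -> lands@6:L; in-air after throw: [b5@6:L b1@7:R b4@8:L b3@9:R b2@10:L]
Beat 6 (L): throw ball5 h=6 -> lands@12:L; in-air after throw: [b1@7:R b4@8:L b3@9:R b2@10:L b5@12:L]
Beat 7 (R): throw ball1 h=8 -> lands@15:R; in-air after throw: [b4@8:L b3@9:R b2@10:L b5@12:L b1@15:R]
Ball 1: thrown@0 h=1 -> first land @1; rethrown@1 h=6 -> second land @7

Answer: 1 7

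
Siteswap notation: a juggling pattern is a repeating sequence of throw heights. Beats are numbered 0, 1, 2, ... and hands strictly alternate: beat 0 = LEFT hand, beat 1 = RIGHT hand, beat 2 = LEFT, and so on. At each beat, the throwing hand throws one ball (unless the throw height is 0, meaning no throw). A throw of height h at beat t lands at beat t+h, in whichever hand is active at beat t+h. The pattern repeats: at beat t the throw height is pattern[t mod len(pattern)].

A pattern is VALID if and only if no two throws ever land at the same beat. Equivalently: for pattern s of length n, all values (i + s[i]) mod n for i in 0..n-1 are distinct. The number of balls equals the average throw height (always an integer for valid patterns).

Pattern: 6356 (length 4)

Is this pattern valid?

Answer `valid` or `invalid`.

Answer: valid

Derivation:
i=0: (i + s[i]) mod n = (0 + 6) mod 4 = 2
i=1: (i + s[i]) mod n = (1 + 3) mod 4 = 0
i=2: (i + s[i]) mod n = (2 + 5) mod 4 = 3
i=3: (i + s[i]) mod n = (3 + 6) mod 4 = 1
Residues: [2, 0, 3, 1], distinct: True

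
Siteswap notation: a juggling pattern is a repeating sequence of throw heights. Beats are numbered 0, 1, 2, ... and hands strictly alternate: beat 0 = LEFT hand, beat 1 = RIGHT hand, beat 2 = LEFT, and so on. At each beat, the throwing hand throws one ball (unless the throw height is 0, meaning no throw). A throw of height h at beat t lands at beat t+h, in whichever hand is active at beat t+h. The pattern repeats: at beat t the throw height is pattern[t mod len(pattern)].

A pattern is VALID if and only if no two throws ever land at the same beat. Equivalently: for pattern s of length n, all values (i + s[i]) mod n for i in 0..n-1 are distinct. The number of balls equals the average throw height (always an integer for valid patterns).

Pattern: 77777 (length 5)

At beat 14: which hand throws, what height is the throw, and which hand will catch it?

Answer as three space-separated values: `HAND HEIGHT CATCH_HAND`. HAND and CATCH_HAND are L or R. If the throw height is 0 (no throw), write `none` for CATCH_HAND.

Beat 14: 14 mod 2 = 0, so hand = L
Throw height = pattern[14 mod 5] = pattern[4] = 7
Lands at beat 14+7=21, 21 mod 2 = 1, so catch hand = R

Answer: L 7 R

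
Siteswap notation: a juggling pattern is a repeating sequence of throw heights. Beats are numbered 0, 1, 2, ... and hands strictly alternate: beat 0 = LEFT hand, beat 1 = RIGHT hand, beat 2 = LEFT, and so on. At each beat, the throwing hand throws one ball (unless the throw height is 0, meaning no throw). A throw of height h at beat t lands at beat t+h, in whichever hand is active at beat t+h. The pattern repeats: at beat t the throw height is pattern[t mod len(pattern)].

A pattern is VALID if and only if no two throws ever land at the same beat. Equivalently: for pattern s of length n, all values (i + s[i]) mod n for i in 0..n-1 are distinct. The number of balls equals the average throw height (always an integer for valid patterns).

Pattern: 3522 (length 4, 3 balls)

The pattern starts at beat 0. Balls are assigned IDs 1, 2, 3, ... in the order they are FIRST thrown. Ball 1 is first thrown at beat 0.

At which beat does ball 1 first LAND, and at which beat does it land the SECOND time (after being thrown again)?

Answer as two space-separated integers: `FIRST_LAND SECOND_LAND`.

Beat 0 (L): throw ball1 h=3 -> lands@3:R; in-air after throw: [b1@3:R]
Beat 1 (R): throw ball2 h=5 -> lands@6:L; in-air after throw: [b1@3:R b2@6:L]
Beat 2 (L): throw ball3 h=2 -> lands@4:L; in-air after throw: [b1@3:R b3@4:L b2@6:L]
Beat 3 (R): throw ball1 h=2 -> lands@5:R; in-air after throw: [b3@4:L b1@5:R b2@6:L]
Beat 4 (L): throw ball3 h=3 -> lands@7:R; in-air after throw: [b1@5:R b2@6:L b3@7:R]
Beat 5 (R): throw ball1 h=5 -> lands@10:L; in-air after throw: [b2@6:L b3@7:R b1@10:L]
Ball 1: thrown@0 h=3 -> first land @3; rethrown@3 h=2 -> second land @5

Answer: 3 5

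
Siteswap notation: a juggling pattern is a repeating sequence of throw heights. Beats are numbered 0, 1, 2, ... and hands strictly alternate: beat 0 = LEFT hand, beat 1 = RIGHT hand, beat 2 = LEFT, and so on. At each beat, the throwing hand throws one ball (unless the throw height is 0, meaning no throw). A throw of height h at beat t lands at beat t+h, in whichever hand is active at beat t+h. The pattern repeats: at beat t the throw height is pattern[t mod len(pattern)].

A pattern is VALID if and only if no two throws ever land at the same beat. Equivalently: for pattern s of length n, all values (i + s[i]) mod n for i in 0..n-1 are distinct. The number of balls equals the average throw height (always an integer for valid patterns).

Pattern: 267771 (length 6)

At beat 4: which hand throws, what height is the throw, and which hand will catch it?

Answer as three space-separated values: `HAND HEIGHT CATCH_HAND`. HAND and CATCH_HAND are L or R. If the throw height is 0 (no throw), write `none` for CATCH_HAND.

Answer: L 7 R

Derivation:
Beat 4: 4 mod 2 = 0, so hand = L
Throw height = pattern[4 mod 6] = pattern[4] = 7
Lands at beat 4+7=11, 11 mod 2 = 1, so catch hand = R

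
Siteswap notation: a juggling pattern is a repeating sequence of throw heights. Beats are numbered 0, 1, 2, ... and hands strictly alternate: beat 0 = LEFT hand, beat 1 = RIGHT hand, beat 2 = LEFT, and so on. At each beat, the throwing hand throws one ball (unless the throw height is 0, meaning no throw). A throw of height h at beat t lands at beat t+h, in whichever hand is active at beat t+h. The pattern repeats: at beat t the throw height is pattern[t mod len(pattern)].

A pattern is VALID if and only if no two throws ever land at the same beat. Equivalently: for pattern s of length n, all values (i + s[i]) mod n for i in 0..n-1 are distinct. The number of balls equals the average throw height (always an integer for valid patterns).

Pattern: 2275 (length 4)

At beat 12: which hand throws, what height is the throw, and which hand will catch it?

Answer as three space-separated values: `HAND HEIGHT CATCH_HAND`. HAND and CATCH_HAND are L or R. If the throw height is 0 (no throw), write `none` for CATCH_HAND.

Answer: L 2 L

Derivation:
Beat 12: 12 mod 2 = 0, so hand = L
Throw height = pattern[12 mod 4] = pattern[0] = 2
Lands at beat 12+2=14, 14 mod 2 = 0, so catch hand = L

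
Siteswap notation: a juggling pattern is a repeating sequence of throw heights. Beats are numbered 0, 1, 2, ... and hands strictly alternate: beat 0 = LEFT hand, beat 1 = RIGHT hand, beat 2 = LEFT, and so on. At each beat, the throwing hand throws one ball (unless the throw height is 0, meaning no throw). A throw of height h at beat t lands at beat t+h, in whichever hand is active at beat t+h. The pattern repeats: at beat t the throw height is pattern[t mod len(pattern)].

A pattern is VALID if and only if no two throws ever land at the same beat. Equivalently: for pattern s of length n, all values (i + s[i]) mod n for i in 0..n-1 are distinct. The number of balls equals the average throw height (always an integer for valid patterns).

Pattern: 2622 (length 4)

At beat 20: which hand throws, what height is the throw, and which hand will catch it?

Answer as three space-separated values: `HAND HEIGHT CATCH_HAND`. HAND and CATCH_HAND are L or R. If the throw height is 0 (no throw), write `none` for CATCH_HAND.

Answer: L 2 L

Derivation:
Beat 20: 20 mod 2 = 0, so hand = L
Throw height = pattern[20 mod 4] = pattern[0] = 2
Lands at beat 20+2=22, 22 mod 2 = 0, so catch hand = L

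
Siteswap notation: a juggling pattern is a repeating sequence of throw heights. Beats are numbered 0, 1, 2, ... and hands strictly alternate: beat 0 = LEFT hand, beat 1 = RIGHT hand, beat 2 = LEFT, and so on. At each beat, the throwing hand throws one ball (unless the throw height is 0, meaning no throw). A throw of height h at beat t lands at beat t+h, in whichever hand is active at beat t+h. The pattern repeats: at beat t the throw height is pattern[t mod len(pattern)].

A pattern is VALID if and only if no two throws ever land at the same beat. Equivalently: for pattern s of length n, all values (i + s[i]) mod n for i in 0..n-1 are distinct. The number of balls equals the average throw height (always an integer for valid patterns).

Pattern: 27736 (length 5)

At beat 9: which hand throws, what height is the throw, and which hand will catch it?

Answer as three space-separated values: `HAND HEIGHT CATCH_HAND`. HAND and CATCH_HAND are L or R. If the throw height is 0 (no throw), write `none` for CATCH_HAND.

Beat 9: 9 mod 2 = 1, so hand = R
Throw height = pattern[9 mod 5] = pattern[4] = 6
Lands at beat 9+6=15, 15 mod 2 = 1, so catch hand = R

Answer: R 6 R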